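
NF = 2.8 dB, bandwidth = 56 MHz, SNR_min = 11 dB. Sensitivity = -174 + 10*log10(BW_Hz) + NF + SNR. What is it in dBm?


10*log10(56000000.0) = 77.48
S = -174 + 77.48 + 2.8 + 11 = -82.7 dBm

-82.7 dBm


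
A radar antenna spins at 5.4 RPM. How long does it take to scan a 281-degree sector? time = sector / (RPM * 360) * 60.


t = 281 / (5.4 * 360) * 60 = 8.67 s

8.67 s


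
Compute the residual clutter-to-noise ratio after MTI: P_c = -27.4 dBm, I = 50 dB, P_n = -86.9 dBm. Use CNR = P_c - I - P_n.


CNR = -27.4 - 50 - (-86.9) = 9.5 dB

9.5 dB


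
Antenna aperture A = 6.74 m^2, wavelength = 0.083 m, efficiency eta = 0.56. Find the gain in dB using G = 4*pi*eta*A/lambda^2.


G_linear = 4*pi*0.56*6.74/0.083^2 = 6884.96
G_dB = 10*log10(6884.96) = 38.4 dB

38.4 dB


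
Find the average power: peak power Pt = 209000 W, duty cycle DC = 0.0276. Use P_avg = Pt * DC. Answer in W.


P_avg = 209000 * 0.0276 = 5768.4 W

5768.4 W


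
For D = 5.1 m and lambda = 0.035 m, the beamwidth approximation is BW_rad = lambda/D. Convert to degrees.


BW_rad = 0.035 / 5.1 = 0.006863
BW_deg = 0.39 degrees

0.39 degrees


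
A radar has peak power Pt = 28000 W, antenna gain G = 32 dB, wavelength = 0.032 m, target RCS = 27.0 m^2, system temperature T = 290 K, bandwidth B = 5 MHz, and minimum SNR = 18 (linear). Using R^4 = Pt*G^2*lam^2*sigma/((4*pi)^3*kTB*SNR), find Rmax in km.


G_lin = 10^(32/10) = 1584.893192
R^4 = 28000 * 1584.893192^2 * 0.032^2 * 27.0 / ((4*pi)^3 * 1.38e-23 * 290 * 5000000.0 * 18)
R^4 = 2.72065e18 m^4
R_max = (2.72065e18)^(1/4) = 40613.3 m = 40.6 km

40.6 km


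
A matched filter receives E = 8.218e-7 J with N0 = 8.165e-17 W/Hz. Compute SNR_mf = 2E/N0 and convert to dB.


SNR_lin = 2 * 8.218e-7 / 8.165e-17 = 2.013e10
SNR_dB = 10*log10(2.013e10) = 103.0 dB

103.0 dB


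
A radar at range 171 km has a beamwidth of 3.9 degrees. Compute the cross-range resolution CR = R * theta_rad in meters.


BW_rad = 0.068067841
CR = 171000 * 0.068067841 = 11639.6 m

11639.6 m


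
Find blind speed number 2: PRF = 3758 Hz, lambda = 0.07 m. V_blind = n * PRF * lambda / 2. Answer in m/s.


V_blind = 2 * 3758 * 0.07 / 2 = 263.1 m/s

263.1 m/s


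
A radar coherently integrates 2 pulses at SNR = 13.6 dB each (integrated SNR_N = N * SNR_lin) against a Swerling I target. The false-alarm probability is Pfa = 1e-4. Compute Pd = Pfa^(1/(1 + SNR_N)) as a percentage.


SNR_lin = 10^(13.6/10) = 22.90868
SNR_N = 2 * 22.90868 = 45.81736
1/(1 + SNR_N) = 1/46.81736 = 0.0213596
Pd = (1e-4)^0.0213596 = 0.82141
Pd = 82.1%

82.1%


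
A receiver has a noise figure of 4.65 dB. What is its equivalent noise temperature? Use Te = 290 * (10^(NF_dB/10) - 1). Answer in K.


NF_lin = 10^(4.65/10) = 2.917427
Te = 290 * (2.917427 - 1) = 556.1 K

556.1 K


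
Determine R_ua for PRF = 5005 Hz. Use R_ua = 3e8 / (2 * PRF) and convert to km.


R_ua = 3e8 / (2 * 5005) = 29970.0 m = 30.0 km

30.0 km


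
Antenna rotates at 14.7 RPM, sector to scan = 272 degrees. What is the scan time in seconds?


t = 272 / (14.7 * 360) * 60 = 3.08 s

3.08 s


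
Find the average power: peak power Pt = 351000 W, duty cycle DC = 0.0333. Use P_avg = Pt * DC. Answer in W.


P_avg = 351000 * 0.0333 = 11688.3 W

11688.3 W


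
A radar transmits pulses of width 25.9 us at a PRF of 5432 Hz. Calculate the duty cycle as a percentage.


DC = 25.9e-6 * 5432 * 100 = 14.07%

14.07%


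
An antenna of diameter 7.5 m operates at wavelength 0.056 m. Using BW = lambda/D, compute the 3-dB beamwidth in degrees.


BW_rad = 0.056 / 7.5 = 0.007467
BW_deg = 0.43 degrees

0.43 degrees


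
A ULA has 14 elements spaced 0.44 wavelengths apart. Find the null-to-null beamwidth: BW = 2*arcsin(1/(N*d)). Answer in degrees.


1/(N*d) = 1/(14*0.44) = 0.162338
BW = 2*arcsin(0.162338) = 18.7 degrees

18.7 degrees


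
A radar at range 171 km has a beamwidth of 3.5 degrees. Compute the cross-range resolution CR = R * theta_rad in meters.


BW_rad = 0.061086524
CR = 171000 * 0.061086524 = 10445.8 m

10445.8 m


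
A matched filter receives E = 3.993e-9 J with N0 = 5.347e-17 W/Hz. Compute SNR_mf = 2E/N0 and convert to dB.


SNR_lin = 2 * 3.993e-9 / 5.347e-17 = 1.494e8
SNR_dB = 10*log10(1.494e8) = 81.7 dB

81.7 dB


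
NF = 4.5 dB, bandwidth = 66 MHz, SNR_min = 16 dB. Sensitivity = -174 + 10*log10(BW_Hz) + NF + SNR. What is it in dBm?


10*log10(66000000.0) = 78.2
S = -174 + 78.2 + 4.5 + 16 = -75.3 dBm

-75.3 dBm


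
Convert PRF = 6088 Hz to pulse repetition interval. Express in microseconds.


PRI = 1/6088 = 0.0001642576 s = 164.3 us

164.3 us


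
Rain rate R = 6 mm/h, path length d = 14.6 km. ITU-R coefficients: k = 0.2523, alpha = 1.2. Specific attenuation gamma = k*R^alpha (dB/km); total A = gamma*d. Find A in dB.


gamma = 0.2523 * 6^1.2 = 2.166201 dB/km
A = 2.166201 * 14.6 = 31.63 dB

31.63 dB


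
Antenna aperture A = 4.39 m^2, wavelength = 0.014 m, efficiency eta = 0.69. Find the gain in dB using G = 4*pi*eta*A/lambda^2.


G_linear = 4*pi*0.69*4.39/0.014^2 = 194208.13
G_dB = 10*log10(194208.13) = 52.9 dB

52.9 dB


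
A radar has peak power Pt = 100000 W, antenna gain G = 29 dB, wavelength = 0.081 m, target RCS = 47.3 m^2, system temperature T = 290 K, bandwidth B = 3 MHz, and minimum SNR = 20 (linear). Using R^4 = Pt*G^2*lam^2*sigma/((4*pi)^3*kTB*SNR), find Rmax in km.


G_lin = 10^(29/10) = 794.328235
R^4 = 100000 * 794.328235^2 * 0.081^2 * 47.3 / ((4*pi)^3 * 1.38e-23 * 290 * 3000000.0 * 20)
R^4 = 4.10935e19 m^4
R_max = (4.10935e19)^(1/4) = 80065.1 m = 80.1 km

80.1 km


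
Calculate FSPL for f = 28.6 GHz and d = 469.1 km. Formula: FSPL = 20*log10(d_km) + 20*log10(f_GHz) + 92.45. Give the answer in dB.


20*log10(469.1) = 53.43
20*log10(28.6) = 29.13
FSPL = 175.0 dB

175.0 dB


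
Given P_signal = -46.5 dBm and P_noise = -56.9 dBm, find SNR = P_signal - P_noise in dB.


SNR = -46.5 - (-56.9) = 10.4 dB

10.4 dB


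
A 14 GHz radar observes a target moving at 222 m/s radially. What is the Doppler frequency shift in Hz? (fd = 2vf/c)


fd = 2 * 222 * 14000000000.0 / 3e8 = 20720.0 Hz

20720.0 Hz


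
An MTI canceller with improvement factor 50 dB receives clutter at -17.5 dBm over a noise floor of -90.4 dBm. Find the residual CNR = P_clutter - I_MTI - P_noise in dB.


CNR = -17.5 - 50 - (-90.4) = 22.9 dB

22.9 dB


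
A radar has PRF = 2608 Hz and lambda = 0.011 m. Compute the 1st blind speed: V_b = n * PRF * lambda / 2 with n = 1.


V_blind = 1 * 2608 * 0.011 / 2 = 14.3 m/s

14.3 m/s


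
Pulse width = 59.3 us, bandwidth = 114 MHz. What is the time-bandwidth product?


TBP = 59.3 * 114 = 6760.2

6760.2


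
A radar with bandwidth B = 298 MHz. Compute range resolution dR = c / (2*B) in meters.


dR = 3e8 / (2 * 298000000.0) = 0.5 m

0.5 m


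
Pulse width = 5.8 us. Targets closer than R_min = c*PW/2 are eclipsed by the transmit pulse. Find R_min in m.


R_min = 3e8 * 5.8e-6 / 2 = 870.0 m

870.0 m


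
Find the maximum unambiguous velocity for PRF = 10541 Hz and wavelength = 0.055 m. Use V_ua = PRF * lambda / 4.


V_ua = 10541 * 0.055 / 4 = 144.9 m/s

144.9 m/s


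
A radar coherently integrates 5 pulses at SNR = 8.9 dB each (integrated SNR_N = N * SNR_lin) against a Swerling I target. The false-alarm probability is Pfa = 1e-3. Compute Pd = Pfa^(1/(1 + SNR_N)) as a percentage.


SNR_lin = 10^(8.9/10) = 7.76247
SNR_N = 5 * 7.76247 = 38.81235
1/(1 + SNR_N) = 1/39.81235 = 0.0251178
Pd = (1e-3)^0.0251178 = 0.84071
Pd = 84.1%

84.1%


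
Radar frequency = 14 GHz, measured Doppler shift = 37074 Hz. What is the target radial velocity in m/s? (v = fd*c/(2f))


v = 37074 * 3e8 / (2 * 14000000000.0) = 397.2 m/s

397.2 m/s


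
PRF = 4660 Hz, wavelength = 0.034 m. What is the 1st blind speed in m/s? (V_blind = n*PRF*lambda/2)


V_blind = 1 * 4660 * 0.034 / 2 = 79.2 m/s

79.2 m/s


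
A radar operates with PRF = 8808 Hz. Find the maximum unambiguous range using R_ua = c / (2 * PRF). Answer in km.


R_ua = 3e8 / (2 * 8808) = 17030.0 m = 17.0 km

17.0 km


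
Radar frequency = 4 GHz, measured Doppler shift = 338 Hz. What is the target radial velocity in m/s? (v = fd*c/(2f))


v = 338 * 3e8 / (2 * 4000000000.0) = 12.7 m/s

12.7 m/s


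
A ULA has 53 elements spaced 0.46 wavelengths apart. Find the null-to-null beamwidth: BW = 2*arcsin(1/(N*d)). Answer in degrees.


1/(N*d) = 1/(53*0.46) = 0.041017
BW = 2*arcsin(0.041017) = 4.7 degrees

4.7 degrees


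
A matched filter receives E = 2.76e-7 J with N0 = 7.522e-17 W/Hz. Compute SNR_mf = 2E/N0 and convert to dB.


SNR_lin = 2 * 2.76e-7 / 7.522e-17 = 7.338e9
SNR_dB = 10*log10(7.338e9) = 98.7 dB

98.7 dB


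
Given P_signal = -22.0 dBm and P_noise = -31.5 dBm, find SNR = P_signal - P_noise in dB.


SNR = -22.0 - (-31.5) = 9.5 dB

9.5 dB


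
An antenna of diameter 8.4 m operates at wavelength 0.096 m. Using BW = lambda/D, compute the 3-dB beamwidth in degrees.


BW_rad = 0.096 / 8.4 = 0.011429
BW_deg = 0.65 degrees

0.65 degrees


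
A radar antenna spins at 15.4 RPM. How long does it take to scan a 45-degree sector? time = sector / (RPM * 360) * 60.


t = 45 / (15.4 * 360) * 60 = 0.49 s

0.49 s


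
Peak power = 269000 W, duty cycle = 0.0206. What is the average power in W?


P_avg = 269000 * 0.0206 = 5541.4 W

5541.4 W


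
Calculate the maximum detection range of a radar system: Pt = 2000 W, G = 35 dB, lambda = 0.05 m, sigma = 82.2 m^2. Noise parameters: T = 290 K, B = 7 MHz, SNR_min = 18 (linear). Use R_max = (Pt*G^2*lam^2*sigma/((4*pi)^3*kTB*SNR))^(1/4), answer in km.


G_lin = 10^(35/10) = 3162.27766
R^4 = 2000 * 3162.27766^2 * 0.05^2 * 82.2 / ((4*pi)^3 * 1.38e-23 * 290 * 7000000.0 * 18)
R^4 = 4.10738e18 m^4
R_max = (4.10738e18)^(1/4) = 45018.5 m = 45.0 km

45.0 km


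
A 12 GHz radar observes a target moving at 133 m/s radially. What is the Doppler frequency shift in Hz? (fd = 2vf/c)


fd = 2 * 133 * 12000000000.0 / 3e8 = 10640.0 Hz

10640.0 Hz


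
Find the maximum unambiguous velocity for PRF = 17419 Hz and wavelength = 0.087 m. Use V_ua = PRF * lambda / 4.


V_ua = 17419 * 0.087 / 4 = 378.9 m/s

378.9 m/s


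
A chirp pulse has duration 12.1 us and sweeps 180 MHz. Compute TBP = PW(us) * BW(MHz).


TBP = 12.1 * 180 = 2178.0

2178.0


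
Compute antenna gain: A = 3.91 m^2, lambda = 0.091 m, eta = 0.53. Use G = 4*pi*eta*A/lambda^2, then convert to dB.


G_linear = 4*pi*0.53*3.91/0.091^2 = 3144.7
G_dB = 10*log10(3144.7) = 35.0 dB

35.0 dB


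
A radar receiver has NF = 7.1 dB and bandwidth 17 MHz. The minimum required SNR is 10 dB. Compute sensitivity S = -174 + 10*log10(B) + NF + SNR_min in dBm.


10*log10(17000000.0) = 72.3
S = -174 + 72.3 + 7.1 + 10 = -84.6 dBm

-84.6 dBm


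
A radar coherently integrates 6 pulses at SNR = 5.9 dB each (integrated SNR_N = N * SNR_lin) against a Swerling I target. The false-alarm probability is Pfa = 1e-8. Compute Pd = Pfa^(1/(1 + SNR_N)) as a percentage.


SNR_lin = 10^(5.9/10) = 3.89045
SNR_N = 6 * 3.89045 = 23.3427
1/(1 + SNR_N) = 1/24.3427 = 0.0410801
Pd = (1e-8)^0.0410801 = 0.4692
Pd = 46.9%

46.9%


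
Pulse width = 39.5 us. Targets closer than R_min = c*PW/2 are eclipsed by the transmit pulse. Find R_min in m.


R_min = 3e8 * 39.5e-6 / 2 = 5925.0 m

5925.0 m


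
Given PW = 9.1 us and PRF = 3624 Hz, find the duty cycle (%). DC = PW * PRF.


DC = 9.1e-6 * 3624 * 100 = 3.3%

3.3%


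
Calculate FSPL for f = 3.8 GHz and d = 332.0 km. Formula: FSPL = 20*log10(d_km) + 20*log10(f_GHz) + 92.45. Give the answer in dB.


20*log10(332.0) = 50.42
20*log10(3.8) = 11.6
FSPL = 154.5 dB

154.5 dB


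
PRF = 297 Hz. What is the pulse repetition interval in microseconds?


PRI = 1/297 = 0.0033670034 s = 3367.0 us

3367.0 us


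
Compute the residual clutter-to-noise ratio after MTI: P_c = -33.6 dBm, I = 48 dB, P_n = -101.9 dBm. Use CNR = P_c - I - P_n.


CNR = -33.6 - 48 - (-101.9) = 20.3 dB

20.3 dB


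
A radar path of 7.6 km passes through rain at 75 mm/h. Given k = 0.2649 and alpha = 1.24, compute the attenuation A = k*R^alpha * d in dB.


gamma = 0.2649 * 75^1.24 = 55.996119 dB/km
A = 55.996119 * 7.6 = 425.57 dB

425.57 dB


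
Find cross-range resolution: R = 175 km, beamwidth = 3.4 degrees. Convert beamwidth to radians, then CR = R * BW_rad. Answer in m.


BW_rad = 0.059341195
CR = 175000 * 0.059341195 = 10384.7 m

10384.7 m


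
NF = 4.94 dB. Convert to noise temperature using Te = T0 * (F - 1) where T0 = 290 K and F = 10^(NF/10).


NF_lin = 10^(4.94/10) = 3.11889
Te = 290 * (3.11889 - 1) = 614.5 K

614.5 K


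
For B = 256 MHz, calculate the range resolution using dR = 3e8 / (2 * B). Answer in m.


dR = 3e8 / (2 * 256000000.0) = 0.59 m

0.59 m


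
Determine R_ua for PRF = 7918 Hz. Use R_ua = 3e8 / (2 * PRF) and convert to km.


R_ua = 3e8 / (2 * 7918) = 18944.2 m = 18.9 km

18.9 km


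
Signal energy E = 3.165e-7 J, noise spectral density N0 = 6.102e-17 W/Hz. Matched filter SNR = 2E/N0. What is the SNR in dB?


SNR_lin = 2 * 3.165e-7 / 6.102e-17 = 1.037e10
SNR_dB = 10*log10(1.037e10) = 100.2 dB

100.2 dB


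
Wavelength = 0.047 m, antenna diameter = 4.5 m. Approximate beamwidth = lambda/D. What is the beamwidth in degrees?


BW_rad = 0.047 / 4.5 = 0.010444
BW_deg = 0.6 degrees

0.6 degrees


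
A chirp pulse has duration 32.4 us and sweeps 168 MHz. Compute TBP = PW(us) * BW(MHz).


TBP = 32.4 * 168 = 5443.2

5443.2


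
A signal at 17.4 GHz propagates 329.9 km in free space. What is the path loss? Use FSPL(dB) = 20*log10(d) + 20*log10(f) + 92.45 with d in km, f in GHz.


20*log10(329.9) = 50.37
20*log10(17.4) = 24.81
FSPL = 167.6 dB

167.6 dB


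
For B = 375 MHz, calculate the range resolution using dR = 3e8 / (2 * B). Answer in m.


dR = 3e8 / (2 * 375000000.0) = 0.4 m

0.4 m


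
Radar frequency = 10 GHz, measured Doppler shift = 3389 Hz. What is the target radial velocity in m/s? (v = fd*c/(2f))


v = 3389 * 3e8 / (2 * 10000000000.0) = 50.8 m/s

50.8 m/s


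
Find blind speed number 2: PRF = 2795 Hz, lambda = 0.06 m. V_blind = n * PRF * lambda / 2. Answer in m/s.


V_blind = 2 * 2795 * 0.06 / 2 = 167.7 m/s

167.7 m/s


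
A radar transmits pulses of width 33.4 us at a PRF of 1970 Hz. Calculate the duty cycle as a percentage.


DC = 33.4e-6 * 1970 * 100 = 6.58%

6.58%


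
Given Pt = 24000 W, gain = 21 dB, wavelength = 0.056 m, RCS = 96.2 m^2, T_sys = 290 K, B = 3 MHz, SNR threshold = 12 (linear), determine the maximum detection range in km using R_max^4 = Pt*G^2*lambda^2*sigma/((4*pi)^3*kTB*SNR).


G_lin = 10^(21/10) = 125.892541
R^4 = 24000 * 125.892541^2 * 0.056^2 * 96.2 / ((4*pi)^3 * 1.38e-23 * 290 * 3000000.0 * 12)
R^4 = 4.01378e17 m^4
R_max = (4.01378e17)^(1/4) = 25170.3 m = 25.2 km

25.2 km


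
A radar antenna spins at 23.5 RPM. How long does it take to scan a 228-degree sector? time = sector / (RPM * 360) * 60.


t = 228 / (23.5 * 360) * 60 = 1.62 s

1.62 s


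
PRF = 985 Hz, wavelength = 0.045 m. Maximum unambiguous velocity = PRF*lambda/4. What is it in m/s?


V_ua = 985 * 0.045 / 4 = 11.1 m/s

11.1 m/s


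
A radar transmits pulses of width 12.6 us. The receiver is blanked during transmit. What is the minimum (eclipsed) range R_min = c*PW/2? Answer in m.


R_min = 3e8 * 12.6e-6 / 2 = 1890.0 m

1890.0 m


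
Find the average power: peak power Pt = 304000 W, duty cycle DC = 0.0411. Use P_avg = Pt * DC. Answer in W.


P_avg = 304000 * 0.0411 = 12494.4 W

12494.4 W


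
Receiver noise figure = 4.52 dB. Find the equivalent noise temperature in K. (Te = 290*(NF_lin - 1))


NF_lin = 10^(4.52/10) = 2.831392
Te = 290 * (2.831392 - 1) = 531.1 K

531.1 K


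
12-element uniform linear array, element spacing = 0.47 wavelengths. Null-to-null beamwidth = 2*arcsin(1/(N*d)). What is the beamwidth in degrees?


1/(N*d) = 1/(12*0.47) = 0.177305
BW = 2*arcsin(0.177305) = 20.4 degrees

20.4 degrees


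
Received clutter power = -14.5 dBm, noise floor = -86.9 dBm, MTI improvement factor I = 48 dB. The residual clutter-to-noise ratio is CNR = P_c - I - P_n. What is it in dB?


CNR = -14.5 - 48 - (-86.9) = 24.4 dB

24.4 dB


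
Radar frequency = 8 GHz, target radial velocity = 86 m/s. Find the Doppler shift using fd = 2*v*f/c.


fd = 2 * 86 * 8000000000.0 / 3e8 = 4586.7 Hz

4586.7 Hz


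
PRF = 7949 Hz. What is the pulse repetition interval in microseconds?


PRI = 1/7949 = 0.000125802 s = 125.8 us

125.8 us


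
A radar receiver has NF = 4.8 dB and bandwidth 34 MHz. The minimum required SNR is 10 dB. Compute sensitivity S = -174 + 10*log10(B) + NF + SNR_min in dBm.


10*log10(34000000.0) = 75.31
S = -174 + 75.31 + 4.8 + 10 = -83.9 dBm

-83.9 dBm


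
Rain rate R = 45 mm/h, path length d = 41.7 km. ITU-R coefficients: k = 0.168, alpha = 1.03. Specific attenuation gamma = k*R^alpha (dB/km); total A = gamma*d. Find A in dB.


gamma = 0.168 * 45^1.03 = 8.47458 dB/km
A = 8.47458 * 41.7 = 353.39 dB

353.39 dB


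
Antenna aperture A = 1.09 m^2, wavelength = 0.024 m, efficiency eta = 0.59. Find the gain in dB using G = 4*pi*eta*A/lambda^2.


G_linear = 4*pi*0.59*1.09/0.024^2 = 14030.27
G_dB = 10*log10(14030.27) = 41.5 dB

41.5 dB


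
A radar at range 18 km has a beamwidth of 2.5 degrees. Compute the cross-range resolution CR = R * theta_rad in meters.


BW_rad = 0.043633231
CR = 18000 * 0.043633231 = 785.4 m

785.4 m


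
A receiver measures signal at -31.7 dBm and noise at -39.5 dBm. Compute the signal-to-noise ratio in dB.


SNR = -31.7 - (-39.5) = 7.8 dB

7.8 dB


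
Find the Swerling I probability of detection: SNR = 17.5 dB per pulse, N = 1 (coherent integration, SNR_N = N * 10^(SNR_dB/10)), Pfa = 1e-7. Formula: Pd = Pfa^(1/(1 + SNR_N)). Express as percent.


SNR_lin = 10^(17.5/10) = 56.23413
SNR_N = 1 * 56.23413 = 56.23413
1/(1 + SNR_N) = 1/57.23413 = 0.0174721
Pd = (1e-7)^0.0174721 = 0.75456
Pd = 75.5%

75.5%


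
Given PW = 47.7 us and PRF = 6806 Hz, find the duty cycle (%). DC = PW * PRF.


DC = 47.7e-6 * 6806 * 100 = 32.46%

32.46%


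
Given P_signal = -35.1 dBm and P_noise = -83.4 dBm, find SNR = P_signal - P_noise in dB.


SNR = -35.1 - (-83.4) = 48.3 dB

48.3 dB


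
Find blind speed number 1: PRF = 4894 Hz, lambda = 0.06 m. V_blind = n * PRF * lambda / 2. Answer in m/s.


V_blind = 1 * 4894 * 0.06 / 2 = 146.8 m/s

146.8 m/s


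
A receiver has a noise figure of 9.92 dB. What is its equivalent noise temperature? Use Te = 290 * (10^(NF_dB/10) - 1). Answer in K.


NF_lin = 10^(9.92/10) = 9.817479
Te = 290 * (9.817479 - 1) = 2557.1 K

2557.1 K


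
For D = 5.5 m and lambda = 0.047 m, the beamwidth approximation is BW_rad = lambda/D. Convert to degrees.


BW_rad = 0.047 / 5.5 = 0.008545
BW_deg = 0.49 degrees

0.49 degrees


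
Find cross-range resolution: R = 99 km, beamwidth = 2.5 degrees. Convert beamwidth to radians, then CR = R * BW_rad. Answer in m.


BW_rad = 0.043633231
CR = 99000 * 0.043633231 = 4319.7 m

4319.7 m


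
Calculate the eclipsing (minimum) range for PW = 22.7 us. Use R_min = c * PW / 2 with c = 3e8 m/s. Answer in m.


R_min = 3e8 * 22.7e-6 / 2 = 3405.0 m

3405.0 m


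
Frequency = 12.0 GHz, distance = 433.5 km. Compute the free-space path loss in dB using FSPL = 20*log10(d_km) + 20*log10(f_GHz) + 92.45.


20*log10(433.5) = 52.74
20*log10(12.0) = 21.58
FSPL = 166.8 dB

166.8 dB


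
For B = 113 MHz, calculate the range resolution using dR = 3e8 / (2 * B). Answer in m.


dR = 3e8 / (2 * 113000000.0) = 1.33 m

1.33 m


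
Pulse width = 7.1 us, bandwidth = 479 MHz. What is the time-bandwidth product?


TBP = 7.1 * 479 = 3400.9

3400.9


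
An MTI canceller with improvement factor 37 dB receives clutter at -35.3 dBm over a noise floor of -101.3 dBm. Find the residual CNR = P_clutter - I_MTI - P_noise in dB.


CNR = -35.3 - 37 - (-101.3) = 29.0 dB

29.0 dB


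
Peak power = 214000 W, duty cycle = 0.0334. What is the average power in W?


P_avg = 214000 * 0.0334 = 7147.6 W

7147.6 W


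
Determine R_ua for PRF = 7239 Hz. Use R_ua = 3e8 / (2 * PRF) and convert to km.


R_ua = 3e8 / (2 * 7239) = 20721.1 m = 20.7 km

20.7 km


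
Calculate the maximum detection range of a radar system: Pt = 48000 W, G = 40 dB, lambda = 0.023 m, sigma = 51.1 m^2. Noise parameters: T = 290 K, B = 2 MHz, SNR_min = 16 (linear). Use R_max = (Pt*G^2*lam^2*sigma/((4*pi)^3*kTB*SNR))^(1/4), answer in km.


G_lin = 10^(40/10) = 10000.0
R^4 = 48000 * 10000.0^2 * 0.023^2 * 51.1 / ((4*pi)^3 * 1.38e-23 * 290 * 2000000.0 * 16)
R^4 = 5.10577e20 m^4
R_max = (5.10577e20)^(1/4) = 150319.5 m = 150.3 km

150.3 km


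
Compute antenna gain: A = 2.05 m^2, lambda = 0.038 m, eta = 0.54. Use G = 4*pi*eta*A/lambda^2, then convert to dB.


G_linear = 4*pi*0.54*2.05/0.038^2 = 9633.64
G_dB = 10*log10(9633.64) = 39.8 dB

39.8 dB


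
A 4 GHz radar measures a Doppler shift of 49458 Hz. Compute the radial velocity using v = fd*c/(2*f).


v = 49458 * 3e8 / (2 * 4000000000.0) = 1854.7 m/s

1854.7 m/s


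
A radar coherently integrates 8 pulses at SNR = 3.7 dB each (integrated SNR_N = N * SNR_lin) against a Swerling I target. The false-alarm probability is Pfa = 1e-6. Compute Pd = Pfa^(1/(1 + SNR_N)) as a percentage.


SNR_lin = 10^(3.7/10) = 2.34423
SNR_N = 8 * 2.34423 = 18.75384
1/(1 + SNR_N) = 1/19.75384 = 0.0506231
Pd = (1e-6)^0.0506231 = 0.49689
Pd = 49.7%

49.7%


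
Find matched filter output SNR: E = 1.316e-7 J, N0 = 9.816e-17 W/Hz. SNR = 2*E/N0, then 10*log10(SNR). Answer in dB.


SNR_lin = 2 * 1.316e-7 / 9.816e-17 = 2.681e9
SNR_dB = 10*log10(2.681e9) = 94.3 dB

94.3 dB


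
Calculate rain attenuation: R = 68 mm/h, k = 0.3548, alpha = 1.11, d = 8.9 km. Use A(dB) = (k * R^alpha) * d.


gamma = 0.3548 * 68^1.11 = 38.376778 dB/km
A = 38.376778 * 8.9 = 341.55 dB

341.55 dB


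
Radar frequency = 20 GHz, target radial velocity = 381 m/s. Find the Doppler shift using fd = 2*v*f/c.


fd = 2 * 381 * 20000000000.0 / 3e8 = 50800.0 Hz

50800.0 Hz


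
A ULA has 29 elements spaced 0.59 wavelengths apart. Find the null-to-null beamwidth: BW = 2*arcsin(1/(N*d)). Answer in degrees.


1/(N*d) = 1/(29*0.59) = 0.058445
BW = 2*arcsin(0.058445) = 6.7 degrees

6.7 degrees


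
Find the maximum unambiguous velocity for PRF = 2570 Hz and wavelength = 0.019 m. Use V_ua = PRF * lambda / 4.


V_ua = 2570 * 0.019 / 4 = 12.2 m/s

12.2 m/s


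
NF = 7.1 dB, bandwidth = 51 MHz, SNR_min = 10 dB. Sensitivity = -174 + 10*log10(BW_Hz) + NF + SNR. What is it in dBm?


10*log10(51000000.0) = 77.08
S = -174 + 77.08 + 7.1 + 10 = -79.8 dBm

-79.8 dBm


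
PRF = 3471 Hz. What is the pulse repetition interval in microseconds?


PRI = 1/3471 = 0.0002881014 s = 288.1 us

288.1 us


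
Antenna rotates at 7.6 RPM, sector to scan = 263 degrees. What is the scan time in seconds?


t = 263 / (7.6 * 360) * 60 = 5.77 s

5.77 s


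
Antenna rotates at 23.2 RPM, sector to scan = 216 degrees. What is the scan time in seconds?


t = 216 / (23.2 * 360) * 60 = 1.55 s

1.55 s


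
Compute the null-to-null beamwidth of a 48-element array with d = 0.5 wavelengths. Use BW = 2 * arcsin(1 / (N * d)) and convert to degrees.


1/(N*d) = 1/(48*0.5) = 0.041667
BW = 2*arcsin(0.041667) = 4.8 degrees

4.8 degrees


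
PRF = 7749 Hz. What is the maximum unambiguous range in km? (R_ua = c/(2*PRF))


R_ua = 3e8 / (2 * 7749) = 19357.3 m = 19.4 km

19.4 km


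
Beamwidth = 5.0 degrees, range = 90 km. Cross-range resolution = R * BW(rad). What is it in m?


BW_rad = 0.087266463
CR = 90000 * 0.087266463 = 7854.0 m

7854.0 m


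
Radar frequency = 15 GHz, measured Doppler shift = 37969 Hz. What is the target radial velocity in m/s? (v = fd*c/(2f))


v = 37969 * 3e8 / (2 * 15000000000.0) = 379.7 m/s

379.7 m/s


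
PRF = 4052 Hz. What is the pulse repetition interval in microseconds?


PRI = 1/4052 = 0.0002467917 s = 246.8 us

246.8 us


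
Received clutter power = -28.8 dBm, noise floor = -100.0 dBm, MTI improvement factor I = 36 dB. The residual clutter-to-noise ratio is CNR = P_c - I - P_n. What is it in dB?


CNR = -28.8 - 36 - (-100.0) = 35.2 dB

35.2 dB


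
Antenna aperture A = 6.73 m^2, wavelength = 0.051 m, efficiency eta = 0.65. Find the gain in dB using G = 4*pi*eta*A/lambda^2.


G_linear = 4*pi*0.65*6.73/0.051^2 = 21134.79
G_dB = 10*log10(21134.79) = 43.2 dB

43.2 dB


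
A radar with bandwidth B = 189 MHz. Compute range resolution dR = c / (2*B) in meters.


dR = 3e8 / (2 * 189000000.0) = 0.79 m

0.79 m


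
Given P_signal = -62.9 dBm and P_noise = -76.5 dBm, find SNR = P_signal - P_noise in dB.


SNR = -62.9 - (-76.5) = 13.6 dB

13.6 dB


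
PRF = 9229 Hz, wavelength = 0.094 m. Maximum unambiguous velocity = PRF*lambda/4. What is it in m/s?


V_ua = 9229 * 0.094 / 4 = 216.9 m/s

216.9 m/s


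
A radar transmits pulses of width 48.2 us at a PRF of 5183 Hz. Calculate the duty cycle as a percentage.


DC = 48.2e-6 * 5183 * 100 = 24.98%

24.98%


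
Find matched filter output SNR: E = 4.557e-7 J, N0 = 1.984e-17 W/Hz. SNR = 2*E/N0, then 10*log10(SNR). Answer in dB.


SNR_lin = 2 * 4.557e-7 / 1.984e-17 = 4.594e10
SNR_dB = 10*log10(4.594e10) = 106.6 dB

106.6 dB


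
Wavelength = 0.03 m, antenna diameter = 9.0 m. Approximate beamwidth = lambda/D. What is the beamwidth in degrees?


BW_rad = 0.03 / 9.0 = 0.003333
BW_deg = 0.19 degrees

0.19 degrees


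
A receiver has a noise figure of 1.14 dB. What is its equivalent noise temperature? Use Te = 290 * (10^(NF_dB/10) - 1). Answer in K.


NF_lin = 10^(1.14/10) = 1.30017
Te = 290 * (1.30017 - 1) = 87.0 K

87.0 K


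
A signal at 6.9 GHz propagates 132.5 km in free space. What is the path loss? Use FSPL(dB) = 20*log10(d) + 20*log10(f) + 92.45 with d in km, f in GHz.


20*log10(132.5) = 42.44
20*log10(6.9) = 16.78
FSPL = 151.7 dB

151.7 dB


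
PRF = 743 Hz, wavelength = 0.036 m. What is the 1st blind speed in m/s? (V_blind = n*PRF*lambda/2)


V_blind = 1 * 743 * 0.036 / 2 = 13.4 m/s

13.4 m/s


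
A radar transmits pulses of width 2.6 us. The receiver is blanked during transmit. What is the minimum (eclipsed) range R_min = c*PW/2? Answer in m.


R_min = 3e8 * 2.6e-6 / 2 = 390.0 m

390.0 m


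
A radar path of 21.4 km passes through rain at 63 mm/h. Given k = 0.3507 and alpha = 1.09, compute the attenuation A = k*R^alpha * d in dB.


gamma = 0.3507 * 63^1.09 = 32.078715 dB/km
A = 32.078715 * 21.4 = 686.48 dB

686.48 dB


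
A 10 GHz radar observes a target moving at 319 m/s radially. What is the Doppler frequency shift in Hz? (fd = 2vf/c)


fd = 2 * 319 * 10000000000.0 / 3e8 = 21266.7 Hz

21266.7 Hz


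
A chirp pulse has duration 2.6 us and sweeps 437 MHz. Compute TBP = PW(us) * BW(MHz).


TBP = 2.6 * 437 = 1136.2

1136.2


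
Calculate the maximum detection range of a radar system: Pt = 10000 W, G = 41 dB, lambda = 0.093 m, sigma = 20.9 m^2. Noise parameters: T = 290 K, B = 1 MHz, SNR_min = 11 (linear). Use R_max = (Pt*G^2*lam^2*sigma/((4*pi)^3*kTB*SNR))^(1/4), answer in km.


G_lin = 10^(41/10) = 12589.254118
R^4 = 10000 * 12589.254118^2 * 0.093^2 * 20.9 / ((4*pi)^3 * 1.38e-23 * 290 * 1000000.0 * 11)
R^4 = 3.27954e21 m^4
R_max = (3.27954e21)^(1/4) = 239305.8 m = 239.3 km

239.3 km


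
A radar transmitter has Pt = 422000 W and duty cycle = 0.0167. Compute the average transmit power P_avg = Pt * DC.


P_avg = 422000 * 0.0167 = 7047.4 W

7047.4 W


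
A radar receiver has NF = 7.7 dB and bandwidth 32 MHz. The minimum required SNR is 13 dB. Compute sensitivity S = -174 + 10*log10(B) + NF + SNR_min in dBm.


10*log10(32000000.0) = 75.05
S = -174 + 75.05 + 7.7 + 13 = -78.2 dBm

-78.2 dBm


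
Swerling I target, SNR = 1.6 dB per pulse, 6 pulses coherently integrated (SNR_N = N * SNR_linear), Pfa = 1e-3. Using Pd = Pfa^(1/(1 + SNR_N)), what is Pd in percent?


SNR_lin = 10^(1.6/10) = 1.44544
SNR_N = 6 * 1.44544 = 8.67264
1/(1 + SNR_N) = 1/9.67264 = 0.1033844
Pd = (1e-3)^0.1033844 = 0.48961
Pd = 49.0%

49.0%


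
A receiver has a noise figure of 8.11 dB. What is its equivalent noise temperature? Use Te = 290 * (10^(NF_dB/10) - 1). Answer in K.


NF_lin = 10^(8.11/10) = 6.471426
Te = 290 * (6.471426 - 1) = 1586.7 K

1586.7 K


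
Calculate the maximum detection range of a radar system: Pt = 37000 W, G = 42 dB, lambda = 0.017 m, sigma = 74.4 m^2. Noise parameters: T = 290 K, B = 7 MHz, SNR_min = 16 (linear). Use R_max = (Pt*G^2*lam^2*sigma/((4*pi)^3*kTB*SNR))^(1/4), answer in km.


G_lin = 10^(42/10) = 15848.931925
R^4 = 37000 * 15848.931925^2 * 0.017^2 * 74.4 / ((4*pi)^3 * 1.38e-23 * 290 * 7000000.0 * 16)
R^4 = 2.24671e20 m^4
R_max = (2.24671e20)^(1/4) = 122429.7 m = 122.4 km

122.4 km


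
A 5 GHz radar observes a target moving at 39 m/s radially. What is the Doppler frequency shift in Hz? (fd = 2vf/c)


fd = 2 * 39 * 5000000000.0 / 3e8 = 1300.0 Hz

1300.0 Hz


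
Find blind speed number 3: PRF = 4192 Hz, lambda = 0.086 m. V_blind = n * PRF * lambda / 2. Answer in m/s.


V_blind = 3 * 4192 * 0.086 / 2 = 540.8 m/s

540.8 m/s


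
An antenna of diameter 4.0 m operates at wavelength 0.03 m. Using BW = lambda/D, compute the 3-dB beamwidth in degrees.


BW_rad = 0.03 / 4.0 = 0.0075
BW_deg = 0.43 degrees

0.43 degrees


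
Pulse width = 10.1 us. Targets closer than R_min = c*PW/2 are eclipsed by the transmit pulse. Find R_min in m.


R_min = 3e8 * 10.1e-6 / 2 = 1515.0 m

1515.0 m


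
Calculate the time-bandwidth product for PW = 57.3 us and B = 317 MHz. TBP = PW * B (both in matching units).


TBP = 57.3 * 317 = 18164.1

18164.1


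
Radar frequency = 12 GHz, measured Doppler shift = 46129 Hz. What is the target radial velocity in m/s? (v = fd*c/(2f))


v = 46129 * 3e8 / (2 * 12000000000.0) = 576.6 m/s

576.6 m/s


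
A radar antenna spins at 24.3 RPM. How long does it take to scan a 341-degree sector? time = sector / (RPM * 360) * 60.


t = 341 / (24.3 * 360) * 60 = 2.34 s

2.34 s


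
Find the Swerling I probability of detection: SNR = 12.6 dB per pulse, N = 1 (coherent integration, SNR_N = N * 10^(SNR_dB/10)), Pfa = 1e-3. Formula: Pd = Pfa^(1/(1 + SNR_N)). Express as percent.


SNR_lin = 10^(12.6/10) = 18.19701
SNR_N = 1 * 18.19701 = 18.19701
1/(1 + SNR_N) = 1/19.19701 = 0.0520914
Pd = (1e-3)^0.0520914 = 0.69779
Pd = 69.8%

69.8%


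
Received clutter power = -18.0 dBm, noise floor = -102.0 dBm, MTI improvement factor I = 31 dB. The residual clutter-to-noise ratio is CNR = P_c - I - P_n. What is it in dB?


CNR = -18.0 - 31 - (-102.0) = 53.0 dB

53.0 dB


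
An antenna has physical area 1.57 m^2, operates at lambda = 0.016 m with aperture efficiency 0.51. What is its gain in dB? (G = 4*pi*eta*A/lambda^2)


G_linear = 4*pi*0.51*1.57/0.016^2 = 39304.27
G_dB = 10*log10(39304.27) = 45.9 dB

45.9 dB


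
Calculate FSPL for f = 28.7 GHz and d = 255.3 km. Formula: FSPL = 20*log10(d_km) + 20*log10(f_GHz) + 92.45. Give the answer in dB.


20*log10(255.3) = 48.14
20*log10(28.7) = 29.16
FSPL = 169.7 dB

169.7 dB


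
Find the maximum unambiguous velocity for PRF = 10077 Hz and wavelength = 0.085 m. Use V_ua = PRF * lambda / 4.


V_ua = 10077 * 0.085 / 4 = 214.1 m/s

214.1 m/s


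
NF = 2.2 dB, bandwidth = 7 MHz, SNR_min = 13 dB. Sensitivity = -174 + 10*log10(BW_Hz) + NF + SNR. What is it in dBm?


10*log10(7000000.0) = 68.45
S = -174 + 68.45 + 2.2 + 13 = -90.3 dBm

-90.3 dBm


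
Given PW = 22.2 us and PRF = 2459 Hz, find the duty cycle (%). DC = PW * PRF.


DC = 22.2e-6 * 2459 * 100 = 5.46%

5.46%


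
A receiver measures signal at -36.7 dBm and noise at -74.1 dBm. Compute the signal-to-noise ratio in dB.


SNR = -36.7 - (-74.1) = 37.4 dB

37.4 dB


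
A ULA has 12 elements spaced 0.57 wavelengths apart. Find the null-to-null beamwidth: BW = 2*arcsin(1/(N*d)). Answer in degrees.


1/(N*d) = 1/(12*0.57) = 0.146199
BW = 2*arcsin(0.146199) = 16.8 degrees

16.8 degrees


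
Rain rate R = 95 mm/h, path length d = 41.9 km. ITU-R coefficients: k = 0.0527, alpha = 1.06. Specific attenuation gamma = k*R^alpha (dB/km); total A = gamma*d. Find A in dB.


gamma = 0.0527 * 95^1.06 = 6.579572 dB/km
A = 6.579572 * 41.9 = 275.68 dB

275.68 dB


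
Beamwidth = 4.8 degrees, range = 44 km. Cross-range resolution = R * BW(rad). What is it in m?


BW_rad = 0.083775804
CR = 44000 * 0.083775804 = 3686.1 m

3686.1 m


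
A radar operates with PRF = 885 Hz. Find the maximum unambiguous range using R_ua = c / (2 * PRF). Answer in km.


R_ua = 3e8 / (2 * 885) = 169491.5 m = 169.5 km

169.5 km


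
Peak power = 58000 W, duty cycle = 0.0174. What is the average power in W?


P_avg = 58000 * 0.0174 = 1009.2 W

1009.2 W


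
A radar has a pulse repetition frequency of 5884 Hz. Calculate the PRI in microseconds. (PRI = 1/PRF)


PRI = 1/5884 = 0.0001699524 s = 170.0 us

170.0 us


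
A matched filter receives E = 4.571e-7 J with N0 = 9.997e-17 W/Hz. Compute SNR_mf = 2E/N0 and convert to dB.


SNR_lin = 2 * 4.571e-7 / 9.997e-17 = 9.145e9
SNR_dB = 10*log10(9.145e9) = 99.6 dB

99.6 dB


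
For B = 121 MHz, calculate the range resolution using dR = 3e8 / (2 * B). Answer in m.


dR = 3e8 / (2 * 121000000.0) = 1.24 m

1.24 m


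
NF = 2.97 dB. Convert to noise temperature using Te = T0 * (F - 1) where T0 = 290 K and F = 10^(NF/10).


NF_lin = 10^(2.97/10) = 1.981527
Te = 290 * (1.981527 - 1) = 284.6 K

284.6 K


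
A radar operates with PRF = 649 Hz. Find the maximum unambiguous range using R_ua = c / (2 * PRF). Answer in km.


R_ua = 3e8 / (2 * 649) = 231124.8 m = 231.1 km

231.1 km


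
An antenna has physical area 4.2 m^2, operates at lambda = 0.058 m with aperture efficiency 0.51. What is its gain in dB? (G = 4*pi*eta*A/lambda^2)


G_linear = 4*pi*0.51*4.2/0.058^2 = 8001.54
G_dB = 10*log10(8001.54) = 39.0 dB

39.0 dB


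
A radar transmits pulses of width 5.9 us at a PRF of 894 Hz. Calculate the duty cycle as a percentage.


DC = 5.9e-6 * 894 * 100 = 0.53%

0.53%


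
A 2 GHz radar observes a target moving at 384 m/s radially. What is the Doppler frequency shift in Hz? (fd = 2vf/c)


fd = 2 * 384 * 2000000000.0 / 3e8 = 5120.0 Hz

5120.0 Hz


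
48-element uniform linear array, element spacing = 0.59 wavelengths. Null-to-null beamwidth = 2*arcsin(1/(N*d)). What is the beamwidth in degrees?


1/(N*d) = 1/(48*0.59) = 0.035311
BW = 2*arcsin(0.035311) = 4.0 degrees

4.0 degrees


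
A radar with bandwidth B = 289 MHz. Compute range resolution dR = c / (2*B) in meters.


dR = 3e8 / (2 * 289000000.0) = 0.52 m

0.52 m


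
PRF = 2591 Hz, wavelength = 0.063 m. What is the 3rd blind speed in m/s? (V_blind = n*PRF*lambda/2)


V_blind = 3 * 2591 * 0.063 / 2 = 244.8 m/s

244.8 m/s


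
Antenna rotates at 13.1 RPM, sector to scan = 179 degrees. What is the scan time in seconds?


t = 179 / (13.1 * 360) * 60 = 2.28 s

2.28 s


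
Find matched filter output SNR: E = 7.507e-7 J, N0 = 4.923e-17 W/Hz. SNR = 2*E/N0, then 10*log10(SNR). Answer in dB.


SNR_lin = 2 * 7.507e-7 / 4.923e-17 = 3.05e10
SNR_dB = 10*log10(3.05e10) = 104.8 dB

104.8 dB


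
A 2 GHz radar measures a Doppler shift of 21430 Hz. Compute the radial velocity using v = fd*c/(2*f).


v = 21430 * 3e8 / (2 * 2000000000.0) = 1607.3 m/s

1607.3 m/s


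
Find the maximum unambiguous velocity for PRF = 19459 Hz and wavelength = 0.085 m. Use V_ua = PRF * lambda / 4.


V_ua = 19459 * 0.085 / 4 = 413.5 m/s

413.5 m/s


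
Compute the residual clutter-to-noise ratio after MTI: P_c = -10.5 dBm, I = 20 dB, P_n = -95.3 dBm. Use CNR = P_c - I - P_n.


CNR = -10.5 - 20 - (-95.3) = 64.8 dB

64.8 dB


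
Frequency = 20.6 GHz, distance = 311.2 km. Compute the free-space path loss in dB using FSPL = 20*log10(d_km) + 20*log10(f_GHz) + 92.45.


20*log10(311.2) = 49.86
20*log10(20.6) = 26.28
FSPL = 168.6 dB

168.6 dB


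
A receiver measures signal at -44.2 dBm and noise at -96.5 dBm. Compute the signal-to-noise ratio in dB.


SNR = -44.2 - (-96.5) = 52.3 dB

52.3 dB


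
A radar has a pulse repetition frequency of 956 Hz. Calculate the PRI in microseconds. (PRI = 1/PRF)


PRI = 1/956 = 0.0010460251 s = 1046.0 us

1046.0 us


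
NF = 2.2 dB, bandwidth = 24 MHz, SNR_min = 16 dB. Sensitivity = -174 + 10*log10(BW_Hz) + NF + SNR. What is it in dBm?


10*log10(24000000.0) = 73.8
S = -174 + 73.8 + 2.2 + 16 = -82.0 dBm

-82.0 dBm


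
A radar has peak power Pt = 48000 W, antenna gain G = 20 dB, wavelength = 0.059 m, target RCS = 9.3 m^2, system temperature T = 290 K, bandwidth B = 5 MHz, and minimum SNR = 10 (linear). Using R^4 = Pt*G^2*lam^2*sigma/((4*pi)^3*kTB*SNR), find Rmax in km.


G_lin = 10^(20/10) = 100.0
R^4 = 48000 * 100.0^2 * 0.059^2 * 9.3 / ((4*pi)^3 * 1.38e-23 * 290 * 5000000.0 * 10)
R^4 = 3.91338e16 m^4
R_max = (3.91338e16)^(1/4) = 14064.9 m = 14.1 km

14.1 km


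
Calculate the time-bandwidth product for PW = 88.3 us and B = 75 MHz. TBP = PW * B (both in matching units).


TBP = 88.3 * 75 = 6622.5

6622.5


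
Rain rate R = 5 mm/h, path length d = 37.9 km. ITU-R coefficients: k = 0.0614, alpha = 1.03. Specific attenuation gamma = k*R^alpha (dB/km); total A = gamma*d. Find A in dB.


gamma = 0.0614 * 5^1.03 = 0.322187 dB/km
A = 0.322187 * 37.9 = 12.21 dB

12.21 dB


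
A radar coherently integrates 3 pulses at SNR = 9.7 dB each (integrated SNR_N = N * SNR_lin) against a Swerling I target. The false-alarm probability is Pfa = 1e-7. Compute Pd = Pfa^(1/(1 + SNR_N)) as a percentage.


SNR_lin = 10^(9.7/10) = 9.33254
SNR_N = 3 * 9.33254 = 27.99762
1/(1 + SNR_N) = 1/28.99762 = 0.0344856
Pd = (1e-7)^0.0344856 = 0.57359
Pd = 57.4%

57.4%


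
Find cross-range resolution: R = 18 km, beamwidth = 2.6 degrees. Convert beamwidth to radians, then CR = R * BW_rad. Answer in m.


BW_rad = 0.045378561
CR = 18000 * 0.045378561 = 816.8 m

816.8 m


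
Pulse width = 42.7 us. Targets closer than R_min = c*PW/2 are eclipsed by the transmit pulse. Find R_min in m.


R_min = 3e8 * 42.7e-6 / 2 = 6405.0 m

6405.0 m


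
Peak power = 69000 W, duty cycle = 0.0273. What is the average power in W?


P_avg = 69000 * 0.0273 = 1883.7 W

1883.7 W


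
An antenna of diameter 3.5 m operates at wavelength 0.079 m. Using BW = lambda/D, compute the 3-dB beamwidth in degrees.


BW_rad = 0.079 / 3.5 = 0.022571
BW_deg = 1.29 degrees

1.29 degrees


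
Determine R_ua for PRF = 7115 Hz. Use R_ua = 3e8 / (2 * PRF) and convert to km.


R_ua = 3e8 / (2 * 7115) = 21082.2 m = 21.1 km

21.1 km


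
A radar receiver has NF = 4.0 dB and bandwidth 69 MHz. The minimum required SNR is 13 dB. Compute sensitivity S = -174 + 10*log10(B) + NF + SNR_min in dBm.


10*log10(69000000.0) = 78.39
S = -174 + 78.39 + 4.0 + 13 = -78.6 dBm

-78.6 dBm


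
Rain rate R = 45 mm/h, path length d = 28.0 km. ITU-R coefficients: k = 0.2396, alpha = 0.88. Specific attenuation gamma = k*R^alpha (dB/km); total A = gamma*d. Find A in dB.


gamma = 0.2396 * 45^0.88 = 6.828319 dB/km
A = 6.828319 * 28.0 = 191.19 dB

191.19 dB


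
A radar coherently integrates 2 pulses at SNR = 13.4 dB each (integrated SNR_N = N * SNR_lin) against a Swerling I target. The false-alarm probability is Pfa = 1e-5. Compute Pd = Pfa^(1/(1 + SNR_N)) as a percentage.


SNR_lin = 10^(13.4/10) = 21.87762
SNR_N = 2 * 21.87762 = 43.75524
1/(1 + SNR_N) = 1/44.75524 = 0.0223438
Pd = (1e-5)^0.0223438 = 0.77318
Pd = 77.3%

77.3%


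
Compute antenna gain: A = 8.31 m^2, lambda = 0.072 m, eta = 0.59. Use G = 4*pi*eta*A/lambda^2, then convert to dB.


G_linear = 4*pi*0.59*8.31/0.072^2 = 11884.96
G_dB = 10*log10(11884.96) = 40.7 dB

40.7 dB
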